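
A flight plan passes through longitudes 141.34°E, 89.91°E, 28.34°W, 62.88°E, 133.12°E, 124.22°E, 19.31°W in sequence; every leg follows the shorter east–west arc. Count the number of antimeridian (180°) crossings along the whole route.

Leg 1: +141.34° → +89.91°, shortest Δλ = -51.43° (west) — does not cross 180°.
Leg 2: +89.91° → -28.34°, shortest Δλ = -118.25° (west) — does not cross 180°.
Leg 3: -28.34° → +62.88°, shortest Δλ = 91.22° (east) — does not cross 180°.
Leg 4: +62.88° → +133.12°, shortest Δλ = 70.24° (east) — does not cross 180°.
Leg 5: +133.12° → +124.22°, shortest Δλ = -8.9° (west) — does not cross 180°.
Leg 6: +124.22° → -19.31°, shortest Δλ = -143.53° (west) — does not cross 180°.
Total crossings: 0.

0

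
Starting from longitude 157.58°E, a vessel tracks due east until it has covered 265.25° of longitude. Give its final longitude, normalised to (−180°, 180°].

62.83°E

Start at +157.58°; shift +265.25° → +422.83°.
+422.83° lies outside (−180°, 180°]; subtract 360° → +62.83°.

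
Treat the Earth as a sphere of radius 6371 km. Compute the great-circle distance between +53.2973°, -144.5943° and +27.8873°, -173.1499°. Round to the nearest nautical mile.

1979 nmi

Δλ = -173.1499 − -144.5943 = -28.5556°.
Δφ = 27.8873 − 53.2973 = -25.4100°.
a = sin²(Δφ/2) + cos φ₁ · cos φ₂ · sin²(Δλ/2) = 0.080500.
c = 2·atan2(√a, √(1−a)) = 0.57535 rad → d = 6371·c ≈ 3665.58 km ≈ 1979.25 nmi.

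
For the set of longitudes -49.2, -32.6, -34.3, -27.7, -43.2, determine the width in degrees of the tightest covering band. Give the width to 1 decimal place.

21.5°

Sort the longitudes: -49.2°, -43.2°, -34.3°, -32.6°, -27.7°.
Eastward gaps between consecutive values (wrapping around): 6.0°, 8.9°, 1.7°, 4.9°, 338.5°.
Largest gap = 338.5° ⇒ minimal covering band is its complement: 360° − 338.5° = 21.5°.
Band runs from -49.2° eastward to -27.7°.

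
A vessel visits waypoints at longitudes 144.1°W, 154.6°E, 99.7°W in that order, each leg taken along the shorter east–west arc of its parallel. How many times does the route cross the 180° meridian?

Leg 1: -144.1° → +154.6°, shortest Δλ = -61.3° (west) — crosses 180°.
Leg 2: +154.6° → -99.7°, shortest Δλ = 105.7° (east) — crosses 180°.
Total crossings: 2.

2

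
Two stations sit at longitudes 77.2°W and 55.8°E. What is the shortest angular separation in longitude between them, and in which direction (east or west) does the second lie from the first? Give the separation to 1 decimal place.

Raw difference: 55.8 − -77.2 = 133.0°.
Normalise into (−180°, 180°]: 133.0° stays 133.0°.
Positive ⇒ the second point lies to the east; separation 133.0°.

133.0° east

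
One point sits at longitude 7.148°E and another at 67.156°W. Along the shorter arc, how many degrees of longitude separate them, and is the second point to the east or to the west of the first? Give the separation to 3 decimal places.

Raw difference: -67.156 − 7.148 = -74.304°.
Normalise into (−180°, 180°]: -74.304° stays -74.304°.
Negative ⇒ the second point lies to the west; separation 74.304°.

74.304° west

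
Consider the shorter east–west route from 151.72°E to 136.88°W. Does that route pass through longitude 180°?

Yes

Naïve |-136.88 − 151.72| = 288.6° > 180°, so the shorter arc goes the other way round — across 180°.
Signed shortest Δλ = ((-136.88 − 151.72 + 180) mod 360) − 180 = 71.4°.
Going east by 71.4° from +151.72° passes through 180° before reaching -136.88°.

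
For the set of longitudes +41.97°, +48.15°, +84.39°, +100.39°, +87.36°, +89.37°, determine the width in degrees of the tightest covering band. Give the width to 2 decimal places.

Sort the longitudes: +41.97°, +48.15°, +84.39°, +87.36°, +89.37°, +100.39°.
Eastward gaps between consecutive values (wrapping around): 6.18°, 36.24°, 2.97°, 2.01°, 11.02°, 301.58°.
Largest gap = 301.58° ⇒ minimal covering band is its complement: 360° − 301.58° = 58.42°.
Band runs from +41.97° eastward to +100.39°.

58.42°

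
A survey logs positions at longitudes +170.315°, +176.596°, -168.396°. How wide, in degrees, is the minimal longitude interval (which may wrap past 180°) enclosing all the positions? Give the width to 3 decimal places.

Sort the longitudes: -168.396°, +170.315°, +176.596°.
Eastward gaps between consecutive values (wrapping around): 338.711°, 6.281°, 15.008°.
Largest gap = 338.711° ⇒ minimal covering band is its complement: 360° − 338.711° = 21.289°.
Band runs from +170.315° eastward to -168.396°, crossing the antimeridian.

21.289°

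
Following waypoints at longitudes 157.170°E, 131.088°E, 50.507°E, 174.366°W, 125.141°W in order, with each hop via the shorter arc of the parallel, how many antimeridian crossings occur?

Leg 1: +157.170° → +131.088°, shortest Δλ = -26.082° (west) — does not cross 180°.
Leg 2: +131.088° → +50.507°, shortest Δλ = -80.581° (west) — does not cross 180°.
Leg 3: +50.507° → -174.366°, shortest Δλ = 135.127° (east) — crosses 180°.
Leg 4: -174.366° → -125.141°, shortest Δλ = 49.225° (east) — does not cross 180°.
Total crossings: 1.

1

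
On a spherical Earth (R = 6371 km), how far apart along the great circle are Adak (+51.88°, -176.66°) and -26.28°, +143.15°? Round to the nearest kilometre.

Δλ = 143.15 − -176.66 = 319.81°; wrapped into (−180°, 180°]: -40.19°.
Δφ = -26.28 − 51.88 = -78.16°.
a = sin²(Δφ/2) + cos φ₁ · cos φ₂ · sin²(Δλ/2) = 0.462749.
c = 2·atan2(√a, √(1−a)) = 1.49623 rad → d = 6371·c ≈ 9532.45 km.

9532 km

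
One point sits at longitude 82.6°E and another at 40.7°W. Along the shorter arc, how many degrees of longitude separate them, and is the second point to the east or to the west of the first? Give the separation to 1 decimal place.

Raw difference: -40.7 − 82.6 = -123.3°.
Normalise into (−180°, 180°]: -123.3° stays -123.3°.
Negative ⇒ the second point lies to the west; separation 123.3°.

123.3° west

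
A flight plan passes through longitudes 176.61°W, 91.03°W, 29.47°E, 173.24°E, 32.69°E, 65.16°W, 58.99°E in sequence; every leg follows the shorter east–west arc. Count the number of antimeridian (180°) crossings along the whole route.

Leg 1: -176.61° → -91.03°, shortest Δλ = 85.58° (east) — does not cross 180°.
Leg 2: -91.03° → +29.47°, shortest Δλ = 120.5° (east) — does not cross 180°.
Leg 3: +29.47° → +173.24°, shortest Δλ = 143.77° (east) — does not cross 180°.
Leg 4: +173.24° → +32.69°, shortest Δλ = -140.55° (west) — does not cross 180°.
Leg 5: +32.69° → -65.16°, shortest Δλ = -97.85° (west) — does not cross 180°.
Leg 6: -65.16° → +58.99°, shortest Δλ = 124.15° (east) — does not cross 180°.
Total crossings: 0.

0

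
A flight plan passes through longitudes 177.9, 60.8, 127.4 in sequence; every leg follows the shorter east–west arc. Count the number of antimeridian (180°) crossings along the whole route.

Leg 1: +177.9° → +60.8°, shortest Δλ = -117.1° (west) — does not cross 180°.
Leg 2: +60.8° → +127.4°, shortest Δλ = 66.6° (east) — does not cross 180°.
Total crossings: 0.

0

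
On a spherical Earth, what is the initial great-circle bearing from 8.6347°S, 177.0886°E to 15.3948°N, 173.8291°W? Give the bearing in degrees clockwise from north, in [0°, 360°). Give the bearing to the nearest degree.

Δλ = -173.8291 − 177.0886 = -350.9177°; wrapped into (−180°, 180°]: 9.0823°.
θ = atan2( sin Δλ · cos φ₂ , cos φ₁ · sin φ₂ − sin φ₁ · cos φ₂ · cos Δλ )
  = atan2(0.15219, 0.40539) = 20.577° → normalised to [0°, 360°): 20.577°.

21°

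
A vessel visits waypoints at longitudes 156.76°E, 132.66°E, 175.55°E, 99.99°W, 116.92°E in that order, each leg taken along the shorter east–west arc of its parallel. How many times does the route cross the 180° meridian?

2

Leg 1: +156.76° → +132.66°, shortest Δλ = -24.1° (west) — does not cross 180°.
Leg 2: +132.66° → +175.55°, shortest Δλ = 42.89° (east) — does not cross 180°.
Leg 3: +175.55° → -99.99°, shortest Δλ = 84.46° (east) — crosses 180°.
Leg 4: -99.99° → +116.92°, shortest Δλ = -143.09° (west) — crosses 180°.
Total crossings: 2.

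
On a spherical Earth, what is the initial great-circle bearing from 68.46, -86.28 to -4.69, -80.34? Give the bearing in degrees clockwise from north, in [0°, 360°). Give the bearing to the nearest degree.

Δλ = -80.34 − -86.28 = 5.94°.
θ = atan2( sin Δλ · cos φ₂ , cos φ₁ · sin φ₂ − sin φ₁ · cos φ₂ · cos Δλ )
  = atan2(0.10314, -0.95209) = 173.817° → normalised to [0°, 360°): 173.817°.

174°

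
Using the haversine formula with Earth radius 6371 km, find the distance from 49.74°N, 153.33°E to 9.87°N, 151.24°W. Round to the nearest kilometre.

6730 km

Δλ = -151.24 − 153.33 = -304.57°; wrapped into (−180°, 180°]: 55.43°.
Δφ = 9.87 − 49.74 = -39.87°.
a = sin²(Δφ/2) + cos φ₁ · cos φ₂ · sin²(Δλ/2) = 0.253962.
c = 2·atan2(√a, √(1−a)) = 1.05632 rad → d = 6371·c ≈ 6729.84 km.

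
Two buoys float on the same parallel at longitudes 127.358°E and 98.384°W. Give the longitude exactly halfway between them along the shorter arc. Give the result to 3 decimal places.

Signed shortest Δλ from +127.358° to -98.384° is +134.258°.
Midpoint longitude = +127.358° + (+134.258°)/2 = +127.358° + 67.129° = +194.487°.
Normalise into (−180°, 180°]: -165.513°.
(The naïve average (+127.358 + -98.384)/2 = 14.487° is on the wrong side of the globe.)

165.513°W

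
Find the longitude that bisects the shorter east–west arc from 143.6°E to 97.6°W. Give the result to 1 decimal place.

Signed shortest Δλ from +143.6° to -97.6° is +118.8°.
Midpoint longitude = +143.6° + (+118.8°)/2 = +143.6° + 59.4° = +203.0°.
Normalise into (−180°, 180°]: -157.0°.
(The naïve average (+143.6 + -97.6)/2 = 23.0° is on the wrong side of the globe.)

157.0°W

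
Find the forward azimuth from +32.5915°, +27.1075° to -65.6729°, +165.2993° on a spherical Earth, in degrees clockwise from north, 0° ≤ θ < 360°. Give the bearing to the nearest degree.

Δλ = 165.2993 − 27.1075 = 138.1918°.
θ = atan2( sin Δλ · cos φ₂ , cos φ₁ · sin φ₂ − sin φ₁ · cos φ₂ · cos Δλ )
  = atan2(0.27462, -0.60233) = 155.490° → normalised to [0°, 360°): 155.490°.

155°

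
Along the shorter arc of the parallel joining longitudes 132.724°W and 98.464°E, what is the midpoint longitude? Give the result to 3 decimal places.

Signed shortest Δλ from -132.724° to +98.464° is -128.812°.
Midpoint longitude = -132.724° + (-128.812°)/2 = -132.724° − 64.406° = -197.130°.
Normalise into (−180°, 180°]: +162.870°.
(The naïve average (-132.724 + +98.464)/2 = -17.13° is on the wrong side of the globe.)

162.870°E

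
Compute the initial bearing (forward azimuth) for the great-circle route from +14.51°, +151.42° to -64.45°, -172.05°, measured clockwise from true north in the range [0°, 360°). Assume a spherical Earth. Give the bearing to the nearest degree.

165°

Δλ = -172.05 − 151.42 = -323.47°; wrapped into (−180°, 180°]: 36.53°.
θ = atan2( sin Δλ · cos φ₂ , cos φ₁ · sin φ₂ − sin φ₁ · cos φ₂ · cos Δλ )
  = atan2(0.25673, -0.96026) = 165.032° → normalised to [0°, 360°): 165.032°.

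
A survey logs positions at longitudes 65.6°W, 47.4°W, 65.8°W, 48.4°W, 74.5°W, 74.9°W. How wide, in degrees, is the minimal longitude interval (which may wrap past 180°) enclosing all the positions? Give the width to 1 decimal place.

27.5°

Sort the longitudes: -74.9°, -74.5°, -65.8°, -65.6°, -48.4°, -47.4°.
Eastward gaps between consecutive values (wrapping around): 0.4°, 8.7°, 0.2°, 17.2°, 1.0°, 332.5°.
Largest gap = 332.5° ⇒ minimal covering band is its complement: 360° − 332.5° = 27.5°.
Band runs from -74.9° eastward to -47.4°.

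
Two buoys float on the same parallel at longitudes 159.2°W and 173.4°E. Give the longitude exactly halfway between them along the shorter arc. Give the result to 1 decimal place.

Signed shortest Δλ from -159.2° to +173.4° is -27.4°.
Midpoint longitude = -159.2° + (-27.4°)/2 = -159.2° − 13.7° = -172.9°.
(The naïve average (-159.2 + +173.4)/2 = 7.1° is on the wrong side of the globe.)

172.9°W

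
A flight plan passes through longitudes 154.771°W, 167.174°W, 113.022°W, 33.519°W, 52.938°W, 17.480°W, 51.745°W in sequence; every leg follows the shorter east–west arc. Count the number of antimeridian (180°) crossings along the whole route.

0

Leg 1: -154.771° → -167.174°, shortest Δλ = -12.403° (west) — does not cross 180°.
Leg 2: -167.174° → -113.022°, shortest Δλ = 54.152° (east) — does not cross 180°.
Leg 3: -113.022° → -33.519°, shortest Δλ = 79.503° (east) — does not cross 180°.
Leg 4: -33.519° → -52.938°, shortest Δλ = -19.419° (west) — does not cross 180°.
Leg 5: -52.938° → -17.480°, shortest Δλ = 35.458° (east) — does not cross 180°.
Leg 6: -17.480° → -51.745°, shortest Δλ = -34.265° (west) — does not cross 180°.
Total crossings: 0.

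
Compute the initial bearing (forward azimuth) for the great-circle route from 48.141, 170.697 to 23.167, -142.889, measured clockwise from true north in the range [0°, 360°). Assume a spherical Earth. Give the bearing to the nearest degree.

Δλ = -142.889 − 170.697 = -313.586°; wrapped into (−180°, 180°]: 46.414°.
θ = atan2( sin Δλ · cos φ₂ , cos φ₁ · sin φ₂ − sin φ₁ · cos φ₂ · cos Δλ )
  = atan2(0.66593, -0.20956) = 107.468° → normalised to [0°, 360°): 107.468°.

107°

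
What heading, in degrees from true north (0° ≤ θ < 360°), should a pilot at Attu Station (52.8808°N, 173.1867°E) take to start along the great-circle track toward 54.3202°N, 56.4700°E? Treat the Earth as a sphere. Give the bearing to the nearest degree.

323°

Δλ = 56.4700 − 173.1867 = -116.7167°.
θ = atan2( sin Δλ · cos φ₂ , cos φ₁ · sin φ₂ − sin φ₁ · cos φ₂ · cos Δλ )
  = atan2(-0.52099, 0.69929) = -36.687° → normalised to [0°, 360°): 323.313°.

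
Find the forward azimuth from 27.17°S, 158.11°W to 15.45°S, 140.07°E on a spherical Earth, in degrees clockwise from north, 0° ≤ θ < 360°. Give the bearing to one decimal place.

Δλ = 140.07 − -158.11 = 298.18°; wrapped into (−180°, 180°]: -61.82°.
θ = atan2( sin Δλ · cos φ₂ , cos φ₁ · sin φ₂ − sin φ₁ · cos φ₂ · cos Δλ )
  = atan2(-0.84961, -0.02915) = -91.965° → normalised to [0°, 360°): 268.035°.

268.0°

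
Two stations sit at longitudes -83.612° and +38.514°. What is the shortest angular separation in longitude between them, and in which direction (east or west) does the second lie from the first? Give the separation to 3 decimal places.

122.126° east

Raw difference: 38.514 − -83.612 = 122.126°.
Normalise into (−180°, 180°]: 122.126° stays 122.126°.
Positive ⇒ the second point lies to the east; separation 122.126°.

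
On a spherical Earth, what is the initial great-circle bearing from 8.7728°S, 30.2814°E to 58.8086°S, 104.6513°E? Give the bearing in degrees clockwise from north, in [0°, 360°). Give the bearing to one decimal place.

148.8°

Δλ = 104.6513 − 30.2814 = 74.3699°.
θ = atan2( sin Δλ · cos φ₂ , cos φ₁ · sin φ₂ − sin φ₁ · cos φ₂ · cos Δλ )
  = atan2(0.49875, -0.82415) = 148.819° → normalised to [0°, 360°): 148.819°.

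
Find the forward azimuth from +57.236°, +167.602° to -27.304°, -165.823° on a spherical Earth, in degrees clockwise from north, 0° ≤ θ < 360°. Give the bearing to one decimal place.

Δλ = -165.823 − 167.602 = -333.425°; wrapped into (−180°, 180°]: 26.575°.
θ = atan2( sin Δλ · cos φ₂ , cos φ₁ · sin φ₂ − sin φ₁ · cos φ₂ · cos Δλ )
  = atan2(0.39753, -0.91652) = 156.552° → normalised to [0°, 360°): 156.552°.

156.6°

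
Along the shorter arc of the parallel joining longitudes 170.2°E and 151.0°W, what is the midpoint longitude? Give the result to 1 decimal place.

Signed shortest Δλ from +170.2° to -151.0° is +38.8°.
Midpoint longitude = +170.2° + (+38.8°)/2 = +170.2° + 19.4° = +189.6°.
Normalise into (−180°, 180°]: -170.4°.
(The naïve average (+170.2 + -151.0)/2 = 9.6° is on the wrong side of the globe.)

170.4°W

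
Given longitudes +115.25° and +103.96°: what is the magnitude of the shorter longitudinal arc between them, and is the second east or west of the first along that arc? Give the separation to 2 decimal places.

11.29° west

Raw difference: 103.96 − 115.25 = -11.29°.
Normalise into (−180°, 180°]: -11.29° stays -11.29°.
Negative ⇒ the second point lies to the west; separation 11.29°.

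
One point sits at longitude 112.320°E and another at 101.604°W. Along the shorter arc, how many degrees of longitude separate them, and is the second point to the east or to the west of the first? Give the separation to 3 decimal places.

Raw difference: -101.604 − 112.320 = -213.924°.
Normalise into (−180°, 180°]: -213.924° + 360° = 146.076°.
Positive ⇒ the second point lies to the east; separation 146.076°.

146.076° east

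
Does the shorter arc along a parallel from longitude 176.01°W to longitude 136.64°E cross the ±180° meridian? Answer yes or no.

Naïve |136.64 − -176.01| = 312.65° > 180°, so the shorter arc goes the other way round — across 180°.
Signed shortest Δλ = ((136.64 − -176.01 + 180) mod 360) − 180 = -47.35°.
Going west by 47.35° from -176.01° passes through 180° before reaching +136.64°.

Yes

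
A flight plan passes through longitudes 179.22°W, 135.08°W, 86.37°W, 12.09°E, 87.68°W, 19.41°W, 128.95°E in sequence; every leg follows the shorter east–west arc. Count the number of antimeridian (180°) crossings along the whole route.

0

Leg 1: -179.22° → -135.08°, shortest Δλ = 44.14° (east) — does not cross 180°.
Leg 2: -135.08° → -86.37°, shortest Δλ = 48.71° (east) — does not cross 180°.
Leg 3: -86.37° → +12.09°, shortest Δλ = 98.46° (east) — does not cross 180°.
Leg 4: +12.09° → -87.68°, shortest Δλ = -99.77° (west) — does not cross 180°.
Leg 5: -87.68° → -19.41°, shortest Δλ = 68.27° (east) — does not cross 180°.
Leg 6: -19.41° → +128.95°, shortest Δλ = 148.36° (east) — does not cross 180°.
Total crossings: 0.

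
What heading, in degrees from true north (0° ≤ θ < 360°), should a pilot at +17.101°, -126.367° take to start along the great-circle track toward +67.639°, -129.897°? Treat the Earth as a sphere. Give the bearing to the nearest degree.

Δλ = -129.897 − -126.367 = -3.530°.
θ = atan2( sin Δλ · cos φ₂ , cos φ₁ · sin φ₂ − sin φ₁ · cos φ₂ · cos Δλ )
  = atan2(-0.02342, 0.77226) = -1.737° → normalised to [0°, 360°): 358.263°.

358°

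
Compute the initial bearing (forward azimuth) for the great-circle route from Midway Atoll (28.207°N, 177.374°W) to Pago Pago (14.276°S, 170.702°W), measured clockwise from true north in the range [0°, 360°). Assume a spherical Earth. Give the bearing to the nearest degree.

170°

Δλ = -170.702 − -177.374 = 6.672°.
θ = atan2( sin Δλ · cos φ₂ , cos φ₁ · sin φ₂ − sin φ₁ · cos φ₂ · cos Δλ )
  = atan2(0.11260, -0.67227) = 170.492° → normalised to [0°, 360°): 170.492°.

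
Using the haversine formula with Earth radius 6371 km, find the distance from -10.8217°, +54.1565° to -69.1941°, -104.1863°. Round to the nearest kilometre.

10959 km

Δλ = -104.1863 − 54.1565 = -158.3428°.
Δφ = -69.1941 − -10.8217 = -58.3724°.
a = sin²(Δφ/2) + cos φ₁ · cos φ₂ · sin²(Δλ/2) = 0.574374.
c = 2·atan2(√a, √(1−a)) = 1.72010 rad → d = 6371·c ≈ 10958.75 km.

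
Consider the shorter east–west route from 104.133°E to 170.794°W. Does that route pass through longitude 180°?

Naïve |-170.794 − 104.133| = 274.927° > 180°, so the shorter arc goes the other way round — across 180°.
Signed shortest Δλ = ((-170.794 − 104.133 + 180) mod 360) − 180 = 85.073°.
Going east by 85.073° from +104.133° passes through 180° before reaching -170.794°.

Yes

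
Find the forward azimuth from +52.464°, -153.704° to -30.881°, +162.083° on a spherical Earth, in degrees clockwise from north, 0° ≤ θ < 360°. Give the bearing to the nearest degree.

Δλ = 162.083 − -153.704 = 315.787°; wrapped into (−180°, 180°]: -44.213°.
θ = atan2( sin Δλ · cos φ₂ , cos φ₁ · sin φ₂ − sin φ₁ · cos φ₂ · cos Δλ )
  = atan2(-0.59847, -0.80050) = -143.217° → normalised to [0°, 360°): 216.783°.

217°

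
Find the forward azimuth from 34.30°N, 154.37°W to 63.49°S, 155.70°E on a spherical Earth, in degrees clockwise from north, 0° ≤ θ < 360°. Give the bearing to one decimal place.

Δλ = 155.70 − -154.37 = 310.07°; wrapped into (−180°, 180°]: -49.93°.
θ = atan2( sin Δλ · cos φ₂ , cos φ₁ · sin φ₂ − sin φ₁ · cos φ₂ · cos Δλ )
  = atan2(-0.34158, -0.90116) = -159.241° → normalised to [0°, 360°): 200.759°.

200.8°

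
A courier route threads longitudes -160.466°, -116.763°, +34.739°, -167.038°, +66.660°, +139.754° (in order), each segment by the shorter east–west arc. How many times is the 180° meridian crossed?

2

Leg 1: -160.466° → -116.763°, shortest Δλ = 43.703° (east) — does not cross 180°.
Leg 2: -116.763° → +34.739°, shortest Δλ = 151.502° (east) — does not cross 180°.
Leg 3: +34.739° → -167.038°, shortest Δλ = 158.223° (east) — crosses 180°.
Leg 4: -167.038° → +66.660°, shortest Δλ = -126.302° (west) — crosses 180°.
Leg 5: +66.660° → +139.754°, shortest Δλ = 73.094° (east) — does not cross 180°.
Total crossings: 2.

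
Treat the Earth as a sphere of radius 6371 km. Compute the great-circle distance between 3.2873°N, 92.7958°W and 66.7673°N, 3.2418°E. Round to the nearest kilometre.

9936 km

Δλ = 3.2418 − -92.7958 = 96.0376°.
Δφ = 66.7673 − 3.2873 = 63.4800°.
a = sin²(Δφ/2) + cos φ₁ · cos φ₂ · sin²(Δλ/2) = 0.494365.
c = 2·atan2(√a, √(1−a)) = 1.55953 rad → d = 6371·c ≈ 9935.74 km.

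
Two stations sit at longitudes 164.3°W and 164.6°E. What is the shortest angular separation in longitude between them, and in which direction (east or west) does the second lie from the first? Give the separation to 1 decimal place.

Raw difference: 164.6 − -164.3 = 328.9°.
Normalise into (−180°, 180°]: 328.9° − 360° = -31.1°.
Negative ⇒ the second point lies to the west; separation 31.1°.

31.1° west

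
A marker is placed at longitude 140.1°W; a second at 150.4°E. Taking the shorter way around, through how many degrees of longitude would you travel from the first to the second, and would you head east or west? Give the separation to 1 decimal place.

Raw difference: 150.4 − -140.1 = 290.5°.
Normalise into (−180°, 180°]: 290.5° − 360° = -69.5°.
Negative ⇒ the second point lies to the west; separation 69.5°.

69.5° west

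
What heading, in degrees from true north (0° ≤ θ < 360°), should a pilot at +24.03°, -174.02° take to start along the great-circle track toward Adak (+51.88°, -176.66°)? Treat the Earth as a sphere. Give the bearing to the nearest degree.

Δλ = -176.66 − -174.02 = -2.64°.
θ = atan2( sin Δλ · cos φ₂ , cos φ₁ · sin φ₂ − sin φ₁ · cos φ₂ · cos Δλ )
  = atan2(-0.02843, 0.46743) = -3.481° → normalised to [0°, 360°): 356.519°.

357°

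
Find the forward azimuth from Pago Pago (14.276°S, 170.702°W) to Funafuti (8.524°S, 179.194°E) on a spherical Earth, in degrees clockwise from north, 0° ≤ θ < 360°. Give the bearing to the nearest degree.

Δλ = 179.194 − -170.702 = 349.896°; wrapped into (−180°, 180°]: -10.104°.
θ = atan2( sin Δλ · cos φ₂ , cos φ₁ · sin φ₂ − sin φ₁ · cos φ₂ · cos Δλ )
  = atan2(-0.17350, 0.09644) = -60.932° → normalised to [0°, 360°): 299.068°.

299°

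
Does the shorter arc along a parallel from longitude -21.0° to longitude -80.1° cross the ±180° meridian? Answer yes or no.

No

Signed shortest Δλ = ((-80.1 − -21.0 + 180) mod 360) − 180 = -59.1°.
Going west by 59.1° from -21.0° reaches -80.1° without touching 180°.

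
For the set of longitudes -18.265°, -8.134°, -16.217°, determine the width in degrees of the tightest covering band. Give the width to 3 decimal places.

10.131°

Sort the longitudes: -18.265°, -16.217°, -8.134°.
Eastward gaps between consecutive values (wrapping around): 2.048°, 8.083°, 349.869°.
Largest gap = 349.869° ⇒ minimal covering band is its complement: 360° − 349.869° = 10.131°.
Band runs from -18.265° eastward to -8.134°.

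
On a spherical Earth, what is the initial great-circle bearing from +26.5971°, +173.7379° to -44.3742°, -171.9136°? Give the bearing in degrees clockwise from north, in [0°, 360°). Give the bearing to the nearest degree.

Δλ = -171.9136 − 173.7379 = -345.6515°; wrapped into (−180°, 180°]: 14.3485°.
θ = atan2( sin Δλ · cos φ₂ , cos φ₁ · sin φ₂ − sin φ₁ · cos φ₂ · cos Δλ )
  = atan2(0.17714, -0.93537) = 169.276° → normalised to [0°, 360°): 169.276°.

169°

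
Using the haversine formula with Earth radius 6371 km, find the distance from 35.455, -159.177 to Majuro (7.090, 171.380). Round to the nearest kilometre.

Δλ = 171.380 − -159.177 = 330.557°; wrapped into (−180°, 180°]: -29.443°.
Δφ = 7.090 − 35.455 = -28.365°.
a = sin²(Δφ/2) + cos φ₁ · cos φ₂ · sin²(Δλ/2) = 0.112231.
c = 2·atan2(√a, √(1−a)) = 0.68323 rad → d = 6371·c ≈ 4352.86 km.

4353 km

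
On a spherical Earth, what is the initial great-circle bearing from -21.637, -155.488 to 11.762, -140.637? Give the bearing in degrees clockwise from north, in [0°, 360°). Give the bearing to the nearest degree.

25°

Δλ = -140.637 − -155.488 = 14.851°.
θ = atan2( sin Δλ · cos φ₂ , cos φ₁ · sin φ₂ − sin φ₁ · cos φ₂ · cos Δλ )
  = atan2(0.25092, 0.53841) = 24.988° → normalised to [0°, 360°): 24.988°.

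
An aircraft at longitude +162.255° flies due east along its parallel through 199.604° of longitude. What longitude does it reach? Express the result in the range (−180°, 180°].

+1.859°

Start at +162.255°; shift +199.604° → +361.859°.
+361.859° lies outside (−180°, 180°]; subtract 360° → +1.859°.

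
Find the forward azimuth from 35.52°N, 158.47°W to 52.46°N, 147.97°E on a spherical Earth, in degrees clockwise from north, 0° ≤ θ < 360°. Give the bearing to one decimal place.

Δλ = 147.97 − -158.47 = 306.44°; wrapped into (−180°, 180°]: -53.56°.
θ = atan2( sin Δλ · cos φ₂ , cos φ₁ · sin φ₂ − sin φ₁ · cos φ₂ · cos Δλ )
  = atan2(-0.49018, 0.43510) = -48.407° → normalised to [0°, 360°): 311.593°.

311.6°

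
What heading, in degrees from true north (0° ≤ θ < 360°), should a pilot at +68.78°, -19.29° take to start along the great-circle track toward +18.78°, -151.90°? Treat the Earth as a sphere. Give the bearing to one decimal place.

315.7°

Δλ = -151.90 − -19.29 = -132.61°.
θ = atan2( sin Δλ · cos φ₂ , cos φ₁ · sin φ₂ − sin φ₁ · cos φ₂ · cos Δλ )
  = atan2(-0.69680, 0.71403) = -44.300° → normalised to [0°, 360°): 315.700°.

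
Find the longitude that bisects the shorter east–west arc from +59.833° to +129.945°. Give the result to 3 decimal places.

Signed shortest Δλ from +59.833° to +129.945° is +70.112°.
Midpoint longitude = +59.833° + (+70.112°)/2 = +59.833° + 35.056° = +94.889°.

+94.889°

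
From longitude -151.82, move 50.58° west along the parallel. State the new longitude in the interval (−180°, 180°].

Start at -151.82°; shift −50.58° → -202.40°.
-202.40° lies outside (−180°, 180°]; add 360° → +157.60°.

+157.60°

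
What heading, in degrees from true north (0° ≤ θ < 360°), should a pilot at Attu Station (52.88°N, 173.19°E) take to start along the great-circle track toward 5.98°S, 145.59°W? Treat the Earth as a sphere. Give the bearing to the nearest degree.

135°

Δλ = -145.59 − 173.19 = -318.78°; wrapped into (−180°, 180°]: 41.22°.
θ = atan2( sin Δλ · cos φ₂ , cos φ₁ · sin φ₂ − sin φ₁ · cos φ₂ · cos Δλ )
  = atan2(0.65537, -0.65938) = 135.175° → normalised to [0°, 360°): 135.175°.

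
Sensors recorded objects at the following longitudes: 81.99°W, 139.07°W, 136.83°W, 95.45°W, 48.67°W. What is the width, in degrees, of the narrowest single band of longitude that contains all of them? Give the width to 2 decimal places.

90.40°

Sort the longitudes: -139.07°, -136.83°, -95.45°, -81.99°, -48.67°.
Eastward gaps between consecutive values (wrapping around): 2.24°, 41.38°, 13.46°, 33.32°, 269.60°.
Largest gap = 269.60° ⇒ minimal covering band is its complement: 360° − 269.60° = 90.40°.
Band runs from -139.07° eastward to -48.67°.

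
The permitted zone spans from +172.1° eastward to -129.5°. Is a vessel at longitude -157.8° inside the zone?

Band width going east from +172.1° to -129.5°: ((-129.5 − 172.1) mod 360) = 58.4°.
Offset of -157.8° east of the west edge: ((-157.8 − 172.1) mod 360) = 30.1°.
30.1° ≤ 58.4° ⇒ inside.

Yes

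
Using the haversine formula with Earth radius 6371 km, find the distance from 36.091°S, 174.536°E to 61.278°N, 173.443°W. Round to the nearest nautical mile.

5876 nmi

Δλ = -173.443 − 174.536 = -347.979°; wrapped into (−180°, 180°]: 12.021°.
Δφ = 61.278 − -36.091 = 97.369°.
a = sin²(Δφ/2) + cos φ₁ · cos φ₂ · sin²(Δλ/2) = 0.568387.
c = 2·atan2(√a, √(1−a)) = 1.70800 rad → d = 6371·c ≈ 10881.67 km ≈ 5875.63 nmi.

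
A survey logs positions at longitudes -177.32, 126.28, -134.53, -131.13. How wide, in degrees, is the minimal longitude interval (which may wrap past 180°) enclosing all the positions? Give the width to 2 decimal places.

Sort the longitudes: -177.32°, -134.53°, -131.13°, +126.28°.
Eastward gaps between consecutive values (wrapping around): 42.79°, 3.40°, 257.41°, 56.40°.
Largest gap = 257.41° ⇒ minimal covering band is its complement: 360° − 257.41° = 102.59°.
Band runs from +126.28° eastward to -131.13°, crossing the antimeridian.

102.59°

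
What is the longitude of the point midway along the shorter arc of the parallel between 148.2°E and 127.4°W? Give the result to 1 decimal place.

169.6°W

Signed shortest Δλ from +148.2° to -127.4° is +84.4°.
Midpoint longitude = +148.2° + (+84.4°)/2 = +148.2° + 42.2° = +190.4°.
Normalise into (−180°, 180°]: -169.6°.
(The naïve average (+148.2 + -127.4)/2 = 10.4° is on the wrong side of the globe.)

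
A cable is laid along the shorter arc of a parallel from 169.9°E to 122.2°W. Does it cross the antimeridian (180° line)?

Naïve |-122.2 − 169.9| = 292.1° > 180°, so the shorter arc goes the other way round — across 180°.
Signed shortest Δλ = ((-122.2 − 169.9 + 180) mod 360) − 180 = 67.9°.
Going east by 67.9° from +169.9° passes through 180° before reaching -122.2°.

Yes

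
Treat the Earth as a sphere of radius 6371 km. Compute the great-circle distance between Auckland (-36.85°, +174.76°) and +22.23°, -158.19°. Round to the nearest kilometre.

7156 km

Δλ = -158.19 − 174.76 = -332.95°; wrapped into (−180°, 180°]: 27.05°.
Δφ = 22.23 − -36.85 = 59.08°.
a = sin²(Δφ/2) + cos φ₁ · cos φ₂ · sin²(Δλ/2) = 0.283594.
c = 2·atan2(√a, √(1−a)) = 1.12319 rad → d = 6371·c ≈ 7155.82 km.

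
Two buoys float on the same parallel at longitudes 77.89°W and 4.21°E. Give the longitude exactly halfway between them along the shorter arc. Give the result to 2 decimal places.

36.84°W

Signed shortest Δλ from -77.89° to +4.21° is +82.10°.
Midpoint longitude = -77.89° + (+82.10°)/2 = -77.89° + 41.05° = -36.84°.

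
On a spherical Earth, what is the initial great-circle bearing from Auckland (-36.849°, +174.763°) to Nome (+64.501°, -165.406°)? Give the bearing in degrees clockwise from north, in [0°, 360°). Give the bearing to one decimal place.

Δλ = -165.406 − 174.763 = -340.169°; wrapped into (−180°, 180°]: 19.831°.
θ = atan2( sin Δλ · cos φ₂ , cos φ₁ · sin φ₂ − sin φ₁ · cos φ₂ · cos Δλ )
  = atan2(0.14604, 0.96513) = 8.605° → normalised to [0°, 360°): 8.605°.

8.6°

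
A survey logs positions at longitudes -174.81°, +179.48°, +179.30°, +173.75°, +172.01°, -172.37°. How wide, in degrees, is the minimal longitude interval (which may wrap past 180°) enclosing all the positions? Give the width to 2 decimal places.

15.62°

Sort the longitudes: -174.81°, -172.37°, +172.01°, +173.75°, +179.30°, +179.48°.
Eastward gaps between consecutive values (wrapping around): 2.44°, 344.38°, 1.74°, 5.55°, 0.18°, 5.71°.
Largest gap = 344.38° ⇒ minimal covering band is its complement: 360° − 344.38° = 15.62°.
Band runs from +172.01° eastward to -172.37°, crossing the antimeridian.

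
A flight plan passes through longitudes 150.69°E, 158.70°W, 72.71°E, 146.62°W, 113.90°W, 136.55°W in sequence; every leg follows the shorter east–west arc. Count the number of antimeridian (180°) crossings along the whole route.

3

Leg 1: +150.69° → -158.70°, shortest Δλ = 50.61° (east) — crosses 180°.
Leg 2: -158.70° → +72.71°, shortest Δλ = -128.59° (west) — crosses 180°.
Leg 3: +72.71° → -146.62°, shortest Δλ = 140.67° (east) — crosses 180°.
Leg 4: -146.62° → -113.90°, shortest Δλ = 32.72° (east) — does not cross 180°.
Leg 5: -113.90° → -136.55°, shortest Δλ = -22.65° (west) — does not cross 180°.
Total crossings: 3.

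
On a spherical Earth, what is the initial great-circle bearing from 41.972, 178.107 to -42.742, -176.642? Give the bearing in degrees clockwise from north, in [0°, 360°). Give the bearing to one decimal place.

176.1°

Δλ = -176.642 − 178.107 = -354.749°; wrapped into (−180°, 180°]: 5.251°.
θ = atan2( sin Δλ · cos φ₂ , cos φ₁ · sin φ₂ − sin φ₁ · cos φ₂ · cos Δλ )
  = atan2(0.06721, -0.99369) = 176.130° → normalised to [0°, 360°): 176.130°.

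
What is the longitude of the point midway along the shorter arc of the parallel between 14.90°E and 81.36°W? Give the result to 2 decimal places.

Signed shortest Δλ from +14.90° to -81.36° is -96.26°.
Midpoint longitude = +14.90° + (-96.26°)/2 = +14.90° − 48.13° = -33.23°.

33.23°W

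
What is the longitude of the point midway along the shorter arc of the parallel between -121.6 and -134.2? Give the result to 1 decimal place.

Signed shortest Δλ from -121.6° to -134.2° is -12.6°.
Midpoint longitude = -121.6° + (-12.6°)/2 = -121.6° − 6.3° = -127.9°.

-127.9°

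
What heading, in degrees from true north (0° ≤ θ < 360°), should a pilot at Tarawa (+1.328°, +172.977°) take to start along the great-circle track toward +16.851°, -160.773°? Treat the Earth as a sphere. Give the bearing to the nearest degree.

Δλ = -160.773 − 172.977 = -333.750°; wrapped into (−180°, 180°]: 26.250°.
θ = atan2( sin Δλ · cos φ₂ , cos φ₁ · sin φ₂ − sin φ₁ · cos φ₂ · cos Δλ )
  = atan2(0.42330, 0.26991) = 57.477° → normalised to [0°, 360°): 57.477°.

57°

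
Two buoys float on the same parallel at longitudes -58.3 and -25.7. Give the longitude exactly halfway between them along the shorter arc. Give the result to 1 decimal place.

-42.0°

Signed shortest Δλ from -58.3° to -25.7° is +32.6°.
Midpoint longitude = -58.3° + (+32.6°)/2 = -58.3° + 16.3° = -42.0°.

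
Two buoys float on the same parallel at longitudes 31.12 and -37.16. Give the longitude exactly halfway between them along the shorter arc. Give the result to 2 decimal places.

Signed shortest Δλ from +31.12° to -37.16° is -68.28°.
Midpoint longitude = +31.12° + (-68.28°)/2 = +31.12° − 34.14° = -3.02°.

-3.02°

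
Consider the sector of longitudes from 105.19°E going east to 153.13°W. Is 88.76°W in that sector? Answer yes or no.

No

Band width going east from +105.19° to -153.13°: ((-153.13 − 105.19) mod 360) = 101.68°.
Offset of -88.76° east of the west edge: ((-88.76 − 105.19) mod 360) = 166.05°.
166.05° > 101.68° ⇒ outside.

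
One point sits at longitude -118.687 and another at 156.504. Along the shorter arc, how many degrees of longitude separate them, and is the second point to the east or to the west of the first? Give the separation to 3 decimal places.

Raw difference: 156.504 − -118.687 = 275.191°.
Normalise into (−180°, 180°]: 275.191° − 360° = -84.809°.
Negative ⇒ the second point lies to the west; separation 84.809°.

84.809° west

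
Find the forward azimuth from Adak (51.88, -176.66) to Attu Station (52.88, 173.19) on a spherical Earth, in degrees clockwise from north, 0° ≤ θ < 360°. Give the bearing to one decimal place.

Δλ = 173.19 − -176.66 = 349.85°; wrapped into (−180°, 180°]: -10.15°.
θ = atan2( sin Δλ · cos φ₂ , cos φ₁ · sin φ₂ − sin φ₁ · cos φ₂ · cos Δλ )
  = atan2(-0.10635, 0.02488) = -76.831° → normalised to [0°, 360°): 283.169°.

283.2°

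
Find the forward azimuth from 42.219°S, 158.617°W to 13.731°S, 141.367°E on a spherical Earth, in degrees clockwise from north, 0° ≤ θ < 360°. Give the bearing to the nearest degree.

Δλ = 141.367 − -158.617 = 299.984°; wrapped into (−180°, 180°]: -60.016°.
θ = atan2( sin Δλ · cos φ₂ , cos φ₁ · sin φ₂ − sin φ₁ · cos φ₂ · cos Δλ )
  = atan2(-0.84141, 0.15044) = -79.863° → normalised to [0°, 360°): 280.137°.

280°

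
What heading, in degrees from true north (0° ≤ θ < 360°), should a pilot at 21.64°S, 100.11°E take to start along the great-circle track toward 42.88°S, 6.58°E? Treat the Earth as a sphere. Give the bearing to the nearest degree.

Δλ = 6.58 − 100.11 = -93.53°.
θ = atan2( sin Δλ · cos φ₂ , cos φ₁ · sin φ₂ − sin φ₁ · cos φ₂ · cos Δλ )
  = atan2(-0.73139, -0.64914) = -131.591° → normalised to [0°, 360°): 228.409°.

228°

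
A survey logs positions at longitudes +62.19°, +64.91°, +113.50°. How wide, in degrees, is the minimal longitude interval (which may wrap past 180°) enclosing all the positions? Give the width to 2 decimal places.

Sort the longitudes: +62.19°, +64.91°, +113.50°.
Eastward gaps between consecutive values (wrapping around): 2.72°, 48.59°, 308.69°.
Largest gap = 308.69° ⇒ minimal covering band is its complement: 360° − 308.69° = 51.31°.
Band runs from +62.19° eastward to +113.50°.

51.31°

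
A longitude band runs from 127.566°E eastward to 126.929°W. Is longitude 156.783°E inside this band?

Yes

Band width going east from +127.566° to -126.929°: ((-126.929 − 127.566) mod 360) = 105.505°.
Offset of +156.783° east of the west edge: ((156.783 − 127.566) mod 360) = 29.217°.
29.217° ≤ 105.505° ⇒ inside.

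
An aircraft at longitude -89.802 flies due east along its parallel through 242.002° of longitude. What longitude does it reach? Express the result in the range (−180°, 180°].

+152.200°

Start at -89.802°; shift +242.002° → +152.200°.
+152.200° already lies in (−180°, 180°].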